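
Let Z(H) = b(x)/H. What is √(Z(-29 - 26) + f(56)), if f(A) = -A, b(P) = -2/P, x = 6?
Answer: I*√1524435/165 ≈ 7.4829*I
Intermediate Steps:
Z(H) = -1/(3*H) (Z(H) = (-2/6)/H = (-2*⅙)/H = -1/(3*H))
√(Z(-29 - 26) + f(56)) = √(-1/(3*(-29 - 26)) - 1*56) = √(-⅓/(-55) - 56) = √(-⅓*(-1/55) - 56) = √(1/165 - 56) = √(-9239/165) = I*√1524435/165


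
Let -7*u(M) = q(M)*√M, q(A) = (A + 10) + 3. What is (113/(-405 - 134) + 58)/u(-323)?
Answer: -31149*I*√323/7710010 ≈ -0.072609*I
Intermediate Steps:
q(A) = 13 + A (q(A) = (10 + A) + 3 = 13 + A)
u(M) = -√M*(13 + M)/7 (u(M) = -(13 + M)*√M/7 = -√M*(13 + M)/7)
(113/(-405 - 134) + 58)/u(-323) = (113/(-405 - 134) + 58)/((√(-323)*(-13 - 1*(-323))/7)) = (113/(-539) + 58)/(((I*√323)*(-13 + 323)/7)) = (113*(-1/539) + 58)/(((⅐)*(I*√323)*310)) = (-113/539 + 58)/((310*I*√323/7)) = 31149*(-7*I*√323/100130)/539 = -31149*I*√323/7710010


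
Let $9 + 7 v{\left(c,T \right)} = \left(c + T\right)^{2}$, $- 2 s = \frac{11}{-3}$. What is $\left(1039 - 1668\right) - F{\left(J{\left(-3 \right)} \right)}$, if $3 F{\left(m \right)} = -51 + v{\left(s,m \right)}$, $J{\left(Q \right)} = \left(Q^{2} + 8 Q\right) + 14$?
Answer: $- \frac{462373}{756} \approx -611.6$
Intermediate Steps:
$s = \frac{11}{6}$ ($s = - \frac{11 \frac{1}{-3}}{2} = - \frac{11 \left(- \frac{1}{3}\right)}{2} = \left(- \frac{1}{2}\right) \left(- \frac{11}{3}\right) = \frac{11}{6} \approx 1.8333$)
$v{\left(c,T \right)} = - \frac{9}{7} + \frac{\left(T + c\right)^{2}}{7}$ ($v{\left(c,T \right)} = - \frac{9}{7} + \frac{\left(c + T\right)^{2}}{7} = - \frac{9}{7} + \frac{\left(T + c\right)^{2}}{7}$)
$J{\left(Q \right)} = 14 + Q^{2} + 8 Q$
$F{\left(m \right)} = - \frac{122}{7} + \frac{\left(\frac{11}{6} + m\right)^{2}}{21}$ ($F{\left(m \right)} = \frac{-51 + \left(- \frac{9}{7} + \frac{\left(m + \frac{11}{6}\right)^{2}}{7}\right)}{3} = \frac{-51 + \left(- \frac{9}{7} + \frac{\left(\frac{11}{6} + m\right)^{2}}{7}\right)}{3} = \frac{- \frac{366}{7} + \frac{\left(\frac{11}{6} + m\right)^{2}}{7}}{3} = - \frac{122}{7} + \frac{\left(\frac{11}{6} + m\right)^{2}}{21}$)
$\left(1039 - 1668\right) - F{\left(J{\left(-3 \right)} \right)} = \left(1039 - 1668\right) - \left(- \frac{122}{7} + \frac{\left(11 + 6 \left(14 + \left(-3\right)^{2} + 8 \left(-3\right)\right)\right)^{2}}{756}\right) = -629 - \left(- \frac{122}{7} + \frac{\left(11 + 6 \left(14 + 9 - 24\right)\right)^{2}}{756}\right) = -629 - \left(- \frac{122}{7} + \frac{\left(11 + 6 \left(-1\right)\right)^{2}}{756}\right) = -629 - \left(- \frac{122}{7} + \frac{\left(11 - 6\right)^{2}}{756}\right) = -629 - \left(- \frac{122}{7} + \frac{5^{2}}{756}\right) = -629 - \left(- \frac{122}{7} + \frac{1}{756} \cdot 25\right) = -629 - \left(- \frac{122}{7} + \frac{25}{756}\right) = -629 - - \frac{13151}{756} = -629 + \frac{13151}{756} = - \frac{462373}{756}$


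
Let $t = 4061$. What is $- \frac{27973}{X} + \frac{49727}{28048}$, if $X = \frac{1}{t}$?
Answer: $- \frac{3186206555217}{28048} \approx -1.136 \cdot 10^{8}$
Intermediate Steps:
$X = \frac{1}{4061} \approx 0.00024624$
$- \frac{27973}{X} + \frac{49727}{28048} = - 27973 \frac{1}{\frac{1}{4061}} + \frac{49727}{28048} = \left(-27973\right) 4061 + 49727 \cdot \frac{1}{28048} = -113598353 + \frac{49727}{28048} = - \frac{3186206555217}{28048}$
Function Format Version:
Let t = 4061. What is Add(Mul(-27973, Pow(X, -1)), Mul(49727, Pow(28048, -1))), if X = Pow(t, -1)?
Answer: Rational(-3186206555217, 28048) ≈ -1.1360e+8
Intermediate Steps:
X = Rational(1, 4061) (X = Pow(4061, -1) = Rational(1, 4061) ≈ 0.00024624)
Add(Mul(-27973, Pow(X, -1)), Mul(49727, Pow(28048, -1))) = Add(Mul(-27973, Pow(Rational(1, 4061), -1)), Mul(49727, Pow(28048, -1))) = Add(Mul(-27973, 4061), Mul(49727, Rational(1, 28048))) = Add(-113598353, Rational(49727, 28048)) = Rational(-3186206555217, 28048)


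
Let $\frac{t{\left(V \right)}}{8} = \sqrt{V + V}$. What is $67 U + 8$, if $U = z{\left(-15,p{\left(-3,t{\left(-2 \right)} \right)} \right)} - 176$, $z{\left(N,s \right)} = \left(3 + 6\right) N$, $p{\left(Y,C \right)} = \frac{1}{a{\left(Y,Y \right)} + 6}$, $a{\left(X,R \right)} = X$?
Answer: $-20829$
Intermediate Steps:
$t{\left(V \right)} = 8 \sqrt{2} \sqrt{V}$ ($t{\left(V \right)} = 8 \sqrt{V + V} = 8 \sqrt{2 V} = 8 \sqrt{2} \sqrt{V}$)
$p{\left(Y,C \right)} = \frac{1}{6 + Y}$ ($p{\left(Y,C \right)} = \frac{1}{Y + 6} = \frac{1}{6 + Y}$)
$z{\left(N,s \right)} = 9 N$
$U = -311$ ($U = 9 \left(-15\right) - 176 = -135 - 176 = -311$)
$67 U + 8 = 67 \left(-311\right) + 8 = -20837 + 8 = -20829$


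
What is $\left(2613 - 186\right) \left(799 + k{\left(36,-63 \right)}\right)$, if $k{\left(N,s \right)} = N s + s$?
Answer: $-3718164$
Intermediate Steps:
$k{\left(N,s \right)} = s + N s$
$\left(2613 - 186\right) \left(799 + k{\left(36,-63 \right)}\right) = \left(2613 - 186\right) \left(799 - 63 \left(1 + 36\right)\right) = 2427 \left(799 - 2331\right) = 2427 \left(-1532\right) = -3718164$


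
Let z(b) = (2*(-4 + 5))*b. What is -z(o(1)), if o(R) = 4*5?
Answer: -40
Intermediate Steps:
o(R) = 20
z(b) = 2*b (z(b) = (2*1)*b = 2*b)
-z(o(1)) = -2*20 = -1*40 = -40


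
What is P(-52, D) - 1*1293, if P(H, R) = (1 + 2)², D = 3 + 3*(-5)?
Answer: -1284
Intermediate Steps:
D = -12 (D = 3 - 15 = -12)
P(H, R) = 9 (P(H, R) = 3² = 9)
P(-52, D) - 1*1293 = 9 - 1*1293 = 9 - 1293 = -1284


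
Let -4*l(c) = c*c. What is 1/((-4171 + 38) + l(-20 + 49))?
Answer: -4/17373 ≈ -0.00023024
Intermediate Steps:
l(c) = -c²/4 (l(c) = -c*c/4 = -c²/4)
1/((-4171 + 38) + l(-20 + 49)) = 1/((-4171 + 38) - (-20 + 49)²/4) = 1/(-4133 - ¼*29²) = 1/(-4133 - ¼*841) = 1/(-4133 - 841/4) = 1/(-17373/4) = -4/17373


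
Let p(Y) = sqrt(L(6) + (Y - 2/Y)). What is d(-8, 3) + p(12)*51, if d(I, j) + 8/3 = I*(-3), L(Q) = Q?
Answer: 64/3 + 17*sqrt(642)/2 ≈ 236.70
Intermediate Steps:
d(I, j) = -8/3 - 3*I (d(I, j) = -8/3 + I*(-3) = -8/3 - 3*I)
p(Y) = sqrt(6 + Y - 2/Y) (p(Y) = sqrt(6 + (Y - 2/Y)) = sqrt(6 + Y - 2/Y))
d(-8, 3) + p(12)*51 = (-8/3 - 3*(-8)) + sqrt(6 + 12 - 2/12)*51 = (-8/3 + 24) + sqrt(6 + 12 - 2*1/12)*51 = 64/3 + sqrt(6 + 12 - 1/6)*51 = 64/3 + sqrt(107/6)*51 = 64/3 + (sqrt(642)/6)*51 = 64/3 + 17*sqrt(642)/2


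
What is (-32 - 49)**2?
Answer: 6561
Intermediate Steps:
(-32 - 49)**2 = (-81)**2 = 6561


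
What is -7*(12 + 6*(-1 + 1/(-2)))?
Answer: -21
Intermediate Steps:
-7*(12 + 6*(-1 + 1/(-2))) = -7*(12 + 6*(-1 + 1*(-1/2))) = -7*(12 + 6*(-1 - 1/2)) = -7*(12 + 6*(-3/2)) = -7*(12 - 9) = -7*3 = -21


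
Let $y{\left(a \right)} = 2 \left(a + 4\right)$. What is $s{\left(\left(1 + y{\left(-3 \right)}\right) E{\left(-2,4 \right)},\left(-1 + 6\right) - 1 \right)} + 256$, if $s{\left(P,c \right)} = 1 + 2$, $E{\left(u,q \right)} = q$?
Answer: $259$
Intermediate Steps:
$y{\left(a \right)} = 8 + 2 a$ ($y{\left(a \right)} = 2 \left(4 + a\right) = 8 + 2 a$)
$s{\left(P,c \right)} = 3$
$s{\left(\left(1 + y{\left(-3 \right)}\right) E{\left(-2,4 \right)},\left(-1 + 6\right) - 1 \right)} + 256 = 3 + 256 = 259$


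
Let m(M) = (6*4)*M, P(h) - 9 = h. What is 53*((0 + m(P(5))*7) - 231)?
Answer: 112413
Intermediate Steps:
P(h) = 9 + h
m(M) = 24*M
53*((0 + m(P(5))*7) - 231) = 53*((0 + (24*(9 + 5))*7) - 231) = 53*((0 + (24*14)*7) - 231) = 53*((0 + 336*7) - 231) = 53*((0 + 2352) - 231) = 53*(2352 - 231) = 53*2121 = 112413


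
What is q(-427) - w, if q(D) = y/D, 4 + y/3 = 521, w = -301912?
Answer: 128914873/427 ≈ 3.0191e+5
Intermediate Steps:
y = 1551 (y = -12 + 3*521 = -12 + 1563 = 1551)
q(D) = 1551/D
q(-427) - w = 1551/(-427) - 1*(-301912) = 1551*(-1/427) + 301912 = -1551/427 + 301912 = 128914873/427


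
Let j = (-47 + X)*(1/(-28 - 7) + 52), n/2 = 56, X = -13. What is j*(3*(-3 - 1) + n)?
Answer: -2182800/7 ≈ -3.1183e+5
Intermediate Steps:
n = 112 (n = 2*56 = 112)
j = -21828/7 (j = (-47 - 13)*(1/(-28 - 7) + 52) = -60*(1/(-35) + 52) = -60*(-1/35 + 52) = -60*1819/35 = -21828/7 ≈ -3118.3)
j*(3*(-3 - 1) + n) = -21828*(3*(-3 - 1) + 112)/7 = -21828*(3*(-4) + 112)/7 = -21828*(-12 + 112)/7 = -21828/7*100 = -2182800/7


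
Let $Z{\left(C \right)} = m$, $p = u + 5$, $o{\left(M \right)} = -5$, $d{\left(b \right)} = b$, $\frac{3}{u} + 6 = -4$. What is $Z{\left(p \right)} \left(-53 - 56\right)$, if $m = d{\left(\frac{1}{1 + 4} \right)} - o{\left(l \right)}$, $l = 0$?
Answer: $- \frac{2834}{5} \approx -566.8$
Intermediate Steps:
$u = - \frac{3}{10}$ ($u = \frac{3}{-6 - 4} = \frac{3}{-10} = 3 \left(- \frac{1}{10}\right) = - \frac{3}{10} \approx -0.3$)
$m = \frac{26}{5}$ ($m = \frac{1}{1 + 4} - -5 = \frac{1}{5} + 5 = \frac{26}{5} \approx 5.2$)
$p = \frac{47}{10}$ ($p = - \frac{3}{10} + 5 = \frac{47}{10} \approx 4.7$)
$Z{\left(C \right)} = \frac{26}{5}$
$Z{\left(p \right)} \left(-53 - 56\right) = \frac{26 \left(-53 - 56\right)}{5} = \frac{26}{5} \left(-109\right) = - \frac{2834}{5}$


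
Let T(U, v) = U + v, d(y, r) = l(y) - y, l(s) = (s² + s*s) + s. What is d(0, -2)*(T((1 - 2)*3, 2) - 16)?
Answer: 0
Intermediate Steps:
l(s) = s + 2*s² (l(s) = (s² + s²) + s = 2*s² + s = s + 2*s²)
d(y, r) = -y + y*(1 + 2*y) (d(y, r) = y*(1 + 2*y) - y = -y + y*(1 + 2*y))
d(0, -2)*(T((1 - 2)*3, 2) - 16) = (2*0²)*(((1 - 2)*3 + 2) - 16) = (2*0)*((-1*3 + 2) - 16) = 0*((-3 + 2) - 16) = 0*(-1 - 16) = 0*(-17) = 0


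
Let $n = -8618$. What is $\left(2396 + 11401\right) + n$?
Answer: $5179$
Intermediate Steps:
$\left(2396 + 11401\right) + n = \left(2396 + 11401\right) - 8618 = 13797 - 8618 = 5179$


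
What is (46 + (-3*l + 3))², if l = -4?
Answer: 3721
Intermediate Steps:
(46 + (-3*l + 3))² = (46 + (-3*(-4) + 3))² = (46 + (12 + 3))² = (46 + 15)² = 61² = 3721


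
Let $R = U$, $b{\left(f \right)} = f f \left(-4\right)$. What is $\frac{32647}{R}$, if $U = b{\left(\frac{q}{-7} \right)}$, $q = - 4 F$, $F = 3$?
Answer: $- \frac{1599703}{576} \approx -2777.3$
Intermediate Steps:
$q = -12$ ($q = \left(-4\right) 3 = -12$)
$b{\left(f \right)} = - 4 f^{2}$ ($b{\left(f \right)} = f^{2} \left(-4\right) = - 4 f^{2}$)
$U = - \frac{576}{49}$ ($U = - 4 \left(- \frac{12}{-7}\right)^{2} = - 4 \left(\left(-12\right) \left(- \frac{1}{7}\right)\right)^{2} = - 4 \left(\frac{12}{7}\right)^{2} = \left(-4\right) \frac{144}{49} = - \frac{576}{49} \approx -11.755$)
$R = - \frac{576}{49} \approx -11.755$
$\frac{32647}{R} = \frac{32647}{- \frac{576}{49}} = 32647 \left(- \frac{49}{576}\right) = - \frac{1599703}{576}$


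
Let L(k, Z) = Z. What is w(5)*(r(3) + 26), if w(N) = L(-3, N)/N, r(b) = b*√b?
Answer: 26 + 3*√3 ≈ 31.196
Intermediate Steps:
r(b) = b^(3/2)
w(N) = 1 (w(N) = N/N = 1)
w(5)*(r(3) + 26) = 1*(3^(3/2) + 26) = 1*(3*√3 + 26) = 1*(26 + 3*√3) = 26 + 3*√3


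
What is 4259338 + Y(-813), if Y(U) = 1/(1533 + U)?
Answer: 3066723361/720 ≈ 4.2593e+6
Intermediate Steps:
4259338 + Y(-813) = 4259338 + 1/(1533 - 813) = 4259338 + 1/720 = 3066723361/720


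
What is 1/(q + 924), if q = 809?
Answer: 1/1733 ≈ 0.00057703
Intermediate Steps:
1/(q + 924) = 1/(809 + 924) = 1/1733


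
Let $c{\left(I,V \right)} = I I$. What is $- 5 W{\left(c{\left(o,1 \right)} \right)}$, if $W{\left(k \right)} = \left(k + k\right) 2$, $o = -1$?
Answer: $-20$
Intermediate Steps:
$c{\left(I,V \right)} = I^{2}$
$W{\left(k \right)} = 4 k$ ($W{\left(k \right)} = 2 k 2 = 4 k$)
$- 5 W{\left(c{\left(o,1 \right)} \right)} = - 5 \cdot 4 \left(-1\right)^{2} = - 5 \cdot 4 \cdot 1 = \left(-5\right) 4 = -20$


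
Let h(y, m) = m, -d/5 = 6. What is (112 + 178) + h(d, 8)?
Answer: 298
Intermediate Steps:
d = -30 (d = -5*6 = -30)
(112 + 178) + h(d, 8) = (112 + 178) + 8 = 290 + 8 = 298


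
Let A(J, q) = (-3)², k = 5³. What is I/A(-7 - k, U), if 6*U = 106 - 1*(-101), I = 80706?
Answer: 26902/3 ≈ 8967.3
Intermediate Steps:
k = 125
U = 69/2 (U = (106 - 1*(-101))/6 = (106 + 101)/6 = (⅙)*207 = 69/2 ≈ 34.500)
A(J, q) = 9
I/A(-7 - k, U) = 80706/9 = 80706*(⅑) = 26902/3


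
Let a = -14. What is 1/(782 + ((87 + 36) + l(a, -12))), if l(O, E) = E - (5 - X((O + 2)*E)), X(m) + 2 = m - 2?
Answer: 1/1028 ≈ 0.00097276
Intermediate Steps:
X(m) = -4 + m (X(m) = -2 + (m - 2) = -2 + (-2 + m) = -4 + m)
l(O, E) = -9 + E + E*(2 + O) (l(O, E) = E - (5 - (-4 + (O + 2)*E)) = E - (5 - (-4 + (2 + O)*E)) = E - (5 - (-4 + E*(2 + O))) = E - (5 + (4 - E*(2 + O))) = E - (9 - E*(2 + O)) = E + (-9 + E*(2 + O)) = -9 + E + E*(2 + O))
1/(782 + ((87 + 36) + l(a, -12))) = 1/(782 + ((87 + 36) + (-9 - 12 - 12*(2 - 14)))) = 1/(782 + (123 + (-9 - 12 - 12*(-12)))) = 1/(782 + (123 + (-9 - 12 + 144))) = 1/(782 + (123 + 123)) = 1/(782 + 246) = 1/1028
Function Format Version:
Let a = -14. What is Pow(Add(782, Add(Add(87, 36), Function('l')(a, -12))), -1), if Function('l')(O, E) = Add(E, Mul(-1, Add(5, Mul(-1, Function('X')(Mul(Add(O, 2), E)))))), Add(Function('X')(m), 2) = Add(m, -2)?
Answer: Rational(1, 1028) ≈ 0.00097276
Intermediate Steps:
Function('X')(m) = Add(-4, m) (Function('X')(m) = Add(-2, Add(m, -2)) = Add(-2, Add(-2, m)) = Add(-4, m))
Function('l')(O, E) = Add(-9, E, Mul(E, Add(2, O))) (Function('l')(O, E) = Add(E, Mul(-1, Add(5, Mul(-1, Add(-4, Mul(Add(O, 2), E)))))) = Add(E, Mul(-1, Add(5, Mul(-1, Add(-4, Mul(Add(2, O), E)))))) = Add(E, Mul(-1, Add(5, Mul(-1, Add(-4, Mul(E, Add(2, O))))))) = Add(E, Mul(-1, Add(5, Add(4, Mul(-1, E, Add(2, O)))))) = Add(E, Mul(-1, Add(9, Mul(-1, E, Add(2, O))))) = Add(E, Add(-9, Mul(E, Add(2, O)))) = Add(-9, E, Mul(E, Add(2, O))))
Pow(Add(782, Add(Add(87, 36), Function('l')(a, -12))), -1) = Pow(Add(782, Add(Add(87, 36), Add(-9, -12, Mul(-12, Add(2, -14))))), -1) = Pow(Add(782, Add(123, Add(-9, -12, Mul(-12, -12)))), -1) = Pow(Add(782, Add(123, Add(-9, -12, 144))), -1) = Pow(Add(782, Add(123, 123)), -1) = Pow(Add(782, 246), -1) = Pow(1028, -1) = Rational(1, 1028)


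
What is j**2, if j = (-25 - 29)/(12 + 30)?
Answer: 81/49 ≈ 1.6531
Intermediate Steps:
j = -9/7 (j = -54/42 = -54*1/42 = -9/7 ≈ -1.2857)
j**2 = (-9/7)**2 = 81/49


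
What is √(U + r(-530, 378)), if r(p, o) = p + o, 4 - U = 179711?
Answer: I*√179859 ≈ 424.1*I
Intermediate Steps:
U = -179707 (U = 4 - 1*179711 = 4 - 179711 = -179707)
r(p, o) = o + p
√(U + r(-530, 378)) = √(-179707 + (378 - 530)) = √(-179707 - 152) = √(-179859) = I*√179859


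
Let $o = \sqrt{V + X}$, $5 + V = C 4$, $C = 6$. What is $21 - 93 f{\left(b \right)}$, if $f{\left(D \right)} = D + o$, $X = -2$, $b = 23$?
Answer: $-2118 - 93 \sqrt{17} \approx -2501.4$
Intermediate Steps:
$V = 19$ ($V = -5 + 6 \cdot 4 = -5 + 24 = 19$)
$o = \sqrt{17}$ ($o = \sqrt{19 - 2} = \sqrt{17} \approx 4.1231$)
$f{\left(D \right)} = D + \sqrt{17}$
$21 - 93 f{\left(b \right)} = 21 - 93 \left(23 + \sqrt{17}\right) = 21 - \left(2139 + 93 \sqrt{17}\right) = -2118 - 93 \sqrt{17}$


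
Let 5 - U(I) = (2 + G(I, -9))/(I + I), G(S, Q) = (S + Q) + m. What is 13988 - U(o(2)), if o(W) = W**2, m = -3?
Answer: 55929/4 ≈ 13982.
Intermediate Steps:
G(S, Q) = -3 + Q + S (G(S, Q) = (S + Q) - 3 = (Q + S) - 3 = -3 + Q + S)
U(I) = 5 - (-10 + I)/(2*I) (U(I) = 5 - (2 + (-3 - 9 + I))/(I + I) = 5 - (2 + (-12 + I))/(2*I) = 5 - (-10 + I)*1/(2*I) = 5 - (-10 + I)/(2*I))
13988 - U(o(2)) = 13988 - (9/2 + 5/(2**2)) = 13988 - (9/2 + 5/4) = 13988 - 1*23/4 = 13988 - 23/4 = 55929/4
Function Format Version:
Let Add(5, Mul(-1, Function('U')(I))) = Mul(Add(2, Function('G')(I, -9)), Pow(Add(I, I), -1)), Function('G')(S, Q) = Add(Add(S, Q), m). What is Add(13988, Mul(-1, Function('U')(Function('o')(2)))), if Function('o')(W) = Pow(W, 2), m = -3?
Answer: Rational(55929, 4) ≈ 13982.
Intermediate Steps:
Function('G')(S, Q) = Add(-3, Q, S) (Function('G')(S, Q) = Add(Add(S, Q), -3) = Add(Add(Q, S), -3) = Add(-3, Q, S))
Function('U')(I) = Add(5, Mul(Rational(-1, 2), Pow(I, -1), Add(-10, I))) (Function('U')(I) = Add(5, Mul(-1, Mul(Add(2, Add(-3, -9, I)), Pow(Add(I, I), -1)))) = Add(5, Mul(-1, Mul(Add(2, Add(-12, I)), Pow(Mul(2, I), -1)))) = Add(5, Mul(-1, Mul(Add(-10, I), Mul(Rational(1, 2), Pow(I, -1))))) = Add(5, Mul(-1, Mul(Rational(1, 2), Pow(I, -1), Add(-10, I)))) = Add(5, Mul(Rational(-1, 2), Pow(I, -1), Add(-10, I))))
Add(13988, Mul(-1, Function('U')(Function('o')(2)))) = Add(13988, Mul(-1, Add(Rational(9, 2), Mul(5, Pow(Pow(2, 2), -1))))) = Add(13988, Mul(-1, Add(Rational(9, 2), Mul(5, Pow(4, -1))))) = Add(13988, Mul(-1, Add(Rational(9, 2), Mul(5, Rational(1, 4))))) = Add(13988, Mul(-1, Add(Rational(9, 2), Rational(5, 4)))) = Add(13988, Mul(-1, Rational(23, 4))) = Add(13988, Rational(-23, 4)) = Rational(55929, 4)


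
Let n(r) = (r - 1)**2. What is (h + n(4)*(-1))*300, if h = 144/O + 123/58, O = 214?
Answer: -5777550/3103 ≈ -1861.9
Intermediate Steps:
n(r) = (-1 + r)**2
h = 17337/6206 (h = 144/214 + 123/58 = 144*(1/214) + 123*(1/58) = 72/107 + 123/58 = 17337/6206 ≈ 2.7936)
(h + n(4)*(-1))*300 = (17337/6206 + (-1 + 4)**2*(-1))*300 = (17337/6206 + 3**2*(-1))*300 = (17337/6206 + 9*(-1))*300 = (17337/6206 - 9)*300 = -38517/6206*300 = -5777550/3103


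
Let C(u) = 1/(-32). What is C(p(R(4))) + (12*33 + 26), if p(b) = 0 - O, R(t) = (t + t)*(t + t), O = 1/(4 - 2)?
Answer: 13503/32 ≈ 421.97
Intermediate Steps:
O = ½ (O = 1/2 = ½ ≈ 0.50000)
R(t) = 4*t² (R(t) = (2*t)*(2*t) = 4*t²)
p(b) = -½ (p(b) = 0 - 1*½ = 0 - ½ = -½)
C(u) = -1/32
C(p(R(4))) + (12*33 + 26) = -1/32 + (12*33 + 26) = -1/32 + (396 + 26) = -1/32 + 422 = 13503/32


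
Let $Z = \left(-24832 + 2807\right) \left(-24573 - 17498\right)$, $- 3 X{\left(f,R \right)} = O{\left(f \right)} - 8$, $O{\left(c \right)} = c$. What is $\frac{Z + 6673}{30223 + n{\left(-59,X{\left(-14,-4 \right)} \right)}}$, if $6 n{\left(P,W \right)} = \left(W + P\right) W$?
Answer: $\frac{6254688024}{203579} \approx 30724.0$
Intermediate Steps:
$X{\left(f,R \right)} = \frac{8}{3} - \frac{f}{3}$ ($X{\left(f,R \right)} = - \frac{f - 8}{3} = - \frac{-8 + f}{3} = \frac{8}{3} - \frac{f}{3}$)
$n{\left(P,W \right)} = \frac{W \left(P + W\right)}{6}$ ($n{\left(P,W \right)} = \frac{\left(W + P\right) W}{6} = \frac{\left(P + W\right) W}{6} = \frac{W \left(P + W\right)}{6}$)
$Z = 926613775$ ($Z = \left(-22025\right) \left(-42071\right) = 926613775$)
$\frac{Z + 6673}{30223 + n{\left(-59,X{\left(-14,-4 \right)} \right)}} = \frac{926613775 + 6673}{30223 + \frac{\left(\frac{8}{3} - - \frac{14}{3}\right) \left(-59 + \left(\frac{8}{3} - - \frac{14}{3}\right)\right)}{6}} = \frac{926620448}{30223 + \frac{\left(\frac{8}{3} + \frac{14}{3}\right) \left(-59 + \left(\frac{8}{3} + \frac{14}{3}\right)\right)}{6}} = \frac{926620448}{30223 + \frac{1}{6} \cdot \frac{22}{3} \left(-59 + \frac{22}{3}\right)} = \frac{926620448}{30223 + \frac{1}{6} \cdot \frac{22}{3} \left(- \frac{155}{3}\right)} = \frac{926620448}{30223 - \frac{1705}{27}} = \frac{926620448}{\frac{814316}{27}} = 926620448 \cdot \frac{27}{814316} = \frac{6254688024}{203579}$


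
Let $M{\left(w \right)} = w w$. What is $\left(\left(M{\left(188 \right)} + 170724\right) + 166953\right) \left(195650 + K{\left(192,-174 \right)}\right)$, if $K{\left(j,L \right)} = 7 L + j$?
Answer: $72598839104$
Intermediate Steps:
$M{\left(w \right)} = w^{2}$
$K{\left(j,L \right)} = j + 7 L$
$\left(\left(M{\left(188 \right)} + 170724\right) + 166953\right) \left(195650 + K{\left(192,-174 \right)}\right) = \left(\left(188^{2} + 170724\right) + 166953\right) \left(195650 + \left(192 + 7 \left(-174\right)\right)\right) = \left(\left(35344 + 170724\right) + 166953\right) \left(195650 + \left(192 - 1218\right)\right) = \left(206068 + 166953\right) \left(195650 - 1026\right) = 373021 \cdot 194624 = 72598839104$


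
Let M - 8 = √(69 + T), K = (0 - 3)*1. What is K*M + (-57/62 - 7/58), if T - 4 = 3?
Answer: -22511/899 - 6*√19 ≈ -51.193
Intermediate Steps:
T = 7 (T = 4 + 3 = 7)
K = -3 (K = -3*1 = -3)
M = 8 + 2*√19 (M = 8 + √(69 + 7) = 8 + √76 = 8 + 2*√19 ≈ 16.718)
K*M + (-57/62 - 7/58) = -3*(8 + 2*√19) + (-57/62 - 7/58) = (-24 - 6*√19) + (-57*1/62 - 7*1/58) = (-24 - 6*√19) + (-57/62 - 7/58) = (-24 - 6*√19) - 935/899 = -22511/899 - 6*√19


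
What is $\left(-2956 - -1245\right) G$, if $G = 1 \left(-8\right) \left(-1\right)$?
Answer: $-13688$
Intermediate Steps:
$G = 8$ ($G = \left(-8\right) \left(-1\right) = 8$)
$\left(-2956 - -1245\right) G = \left(-2956 - -1245\right) 8 = \left(-2956 + 1245\right) 8 = \left(-1711\right) 8 = -13688$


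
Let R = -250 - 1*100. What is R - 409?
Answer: -759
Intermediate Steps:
R = -350 (R = -250 - 100 = -350)
R - 409 = -350 - 409 = -759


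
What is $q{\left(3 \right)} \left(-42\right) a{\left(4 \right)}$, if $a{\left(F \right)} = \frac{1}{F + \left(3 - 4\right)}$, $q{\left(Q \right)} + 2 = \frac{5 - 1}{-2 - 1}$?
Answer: $\frac{140}{3} \approx 46.667$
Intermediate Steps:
$q{\left(Q \right)} = - \frac{10}{3}$ ($q{\left(Q \right)} = -2 + \frac{5 - 1}{-2 - 1} = -2 + \frac{4}{-3} = -2 + 4 \left(- \frac{1}{3}\right) = -2 - \frac{4}{3} = - \frac{10}{3}$)
$a{\left(F \right)} = \frac{1}{-1 + F}$ ($a{\left(F \right)} = \frac{1}{F - 1} = \frac{1}{-1 + F}$)
$q{\left(3 \right)} \left(-42\right) a{\left(4 \right)} = \frac{\left(- \frac{10}{3}\right) \left(-42\right)}{-1 + 4} = \frac{140}{3}$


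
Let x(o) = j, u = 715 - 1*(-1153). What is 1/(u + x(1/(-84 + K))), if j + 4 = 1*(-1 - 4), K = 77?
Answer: 1/1859 ≈ 0.00053792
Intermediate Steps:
u = 1868 (u = 715 + 1153 = 1868)
j = -9 (j = -4 + 1*(-1 - 4) = -4 + 1*(-5) = -4 - 5 = -9)
x(o) = -9
1/(u + x(1/(-84 + K))) = 1/(1868 - 9) = 1/1859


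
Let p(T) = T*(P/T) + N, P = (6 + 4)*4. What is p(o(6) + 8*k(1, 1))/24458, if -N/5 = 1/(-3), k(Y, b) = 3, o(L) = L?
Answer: 125/73374 ≈ 0.0017036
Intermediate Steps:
P = 40 (P = 10*4 = 40)
N = 5/3 (N = -5/(-3) = -5*(-1/3) = 5/3 ≈ 1.6667)
p(T) = 125/3 (p(T) = T*(40/T) + 5/3 = 40 + 5/3 = 125/3)
p(o(6) + 8*k(1, 1))/24458 = (125/3)/24458 = (125/3)*(1/24458) = 125/73374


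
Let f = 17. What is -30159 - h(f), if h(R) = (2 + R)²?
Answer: -30520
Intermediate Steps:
-30159 - h(f) = -30159 - (2 + 17)² = -30159 - 1*19² = -30159 - 1*361 = -30159 - 361 = -30520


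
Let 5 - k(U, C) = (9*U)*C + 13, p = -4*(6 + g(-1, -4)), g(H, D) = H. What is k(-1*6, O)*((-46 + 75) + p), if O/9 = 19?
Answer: 83034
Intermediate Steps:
O = 171 (O = 9*19 = 171)
p = -20 (p = -4*(6 - 1) = -4*5 = -20)
k(U, C) = -8 - 9*C*U (k(U, C) = 5 - ((9*U)*C + 13) = 5 - (9*C*U + 13) = 5 - (13 + 9*C*U) = 5 + (-13 - 9*C*U) = -8 - 9*C*U)
k(-1*6, O)*((-46 + 75) + p) = (-8 - 9*171*(-1*6))*((-46 + 75) - 20) = (-8 - 9*171*(-6))*(29 - 20) = (-8 + 9234)*9 = 9226*9 = 83034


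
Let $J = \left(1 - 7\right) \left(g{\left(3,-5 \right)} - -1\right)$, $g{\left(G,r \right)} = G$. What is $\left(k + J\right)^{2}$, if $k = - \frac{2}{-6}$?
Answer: $\frac{5041}{9} \approx 560.11$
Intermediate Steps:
$k = \frac{1}{3}$ ($k = \left(-2\right) \left(- \frac{1}{6}\right) = \frac{1}{3} \approx 0.33333$)
$J = -24$ ($J = \left(1 - 7\right) \left(3 - -1\right) = - 6 \left(3 + 1\right) = \left(-6\right) 4 = -24$)
$\left(k + J\right)^{2} = \left(\frac{1}{3} - 24\right)^{2} = \left(- \frac{71}{3}\right)^{2} = \frac{5041}{9}$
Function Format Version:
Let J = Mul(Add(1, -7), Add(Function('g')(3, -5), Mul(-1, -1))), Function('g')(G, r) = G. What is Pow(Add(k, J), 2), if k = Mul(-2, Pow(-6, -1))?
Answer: Rational(5041, 9) ≈ 560.11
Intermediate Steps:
k = Rational(1, 3) (k = Mul(-2, Rational(-1, 6)) = Rational(1, 3) ≈ 0.33333)
J = -24 (J = Mul(Add(1, -7), Add(3, Mul(-1, -1))) = Mul(-6, Add(3, 1)) = Mul(-6, 4) = -24)
Pow(Add(k, J), 2) = Pow(Add(Rational(1, 3), -24), 2) = Pow(Rational(-71, 3), 2) = Rational(5041, 9)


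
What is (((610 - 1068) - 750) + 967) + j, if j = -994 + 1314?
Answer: 79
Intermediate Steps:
j = 320
(((610 - 1068) - 750) + 967) + j = (((610 - 1068) - 750) + 967) + 320 = ((-458 - 750) + 967) + 320 = (-1208 + 967) + 320 = -241 + 320 = 79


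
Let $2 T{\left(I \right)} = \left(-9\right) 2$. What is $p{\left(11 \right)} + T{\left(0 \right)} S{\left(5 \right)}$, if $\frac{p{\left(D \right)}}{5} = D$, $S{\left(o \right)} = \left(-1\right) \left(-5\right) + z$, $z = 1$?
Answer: $1$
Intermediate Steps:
$T{\left(I \right)} = -9$ ($T{\left(I \right)} = \frac{\left(-9\right) 2}{2} = \frac{1}{2} \left(-18\right) = -9$)
$S{\left(o \right)} = 6$ ($S{\left(o \right)} = \left(-1\right) \left(-5\right) + 1 = 5 + 1 = 6$)
$p{\left(D \right)} = 5 D$
$p{\left(11 \right)} + T{\left(0 \right)} S{\left(5 \right)} = 5 \cdot 11 - 54 = 55 - 54 = 1$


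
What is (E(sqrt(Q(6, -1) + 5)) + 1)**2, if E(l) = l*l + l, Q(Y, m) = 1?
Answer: 55 + 14*sqrt(6) ≈ 89.293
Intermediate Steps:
E(l) = l + l**2 (E(l) = l**2 + l = l + l**2)
(E(sqrt(Q(6, -1) + 5)) + 1)**2 = (sqrt(1 + 5)*(1 + sqrt(1 + 5)) + 1)**2 = (sqrt(6)*(1 + sqrt(6)) + 1)**2 = (1 + sqrt(6)*(1 + sqrt(6)))**2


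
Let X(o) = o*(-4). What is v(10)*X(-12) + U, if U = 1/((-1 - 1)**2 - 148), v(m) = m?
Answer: 69119/144 ≈ 479.99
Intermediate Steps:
X(o) = -4*o
U = -1/144 (U = 1/((-2)**2 - 148) = 1/(4 - 148) = 1/(-144) = -1/144 ≈ -0.0069444)
v(10)*X(-12) + U = 10*(-4*(-12)) - 1/144 = 10*48 - 1/144 = 480 - 1/144 = 69119/144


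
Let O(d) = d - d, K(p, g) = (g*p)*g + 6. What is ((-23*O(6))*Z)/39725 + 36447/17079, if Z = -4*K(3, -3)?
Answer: 12149/5693 ≈ 2.1340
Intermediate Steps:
K(p, g) = 6 + p*g² (K(p, g) = p*g² + 6 = 6 + p*g²)
O(d) = 0
Z = -132 (Z = -4*(6 + 3*(-3)²) = -4*(6 + 3*9) = -4*(6 + 27) = -4*33 = -132)
((-23*O(6))*Z)/39725 + 36447/17079 = (-23*0*(-132))/39725 + 36447/17079 = (0*(-132))*(1/39725) + 36447*(1/17079) = 0*(1/39725) + 12149/5693 = 0 + 12149/5693 = 12149/5693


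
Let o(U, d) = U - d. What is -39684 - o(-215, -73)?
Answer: -39542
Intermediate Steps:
-39684 - o(-215, -73) = -39684 - (-215 - 1*(-73)) = -39684 - (-215 + 73) = -39684 - 1*(-142) = -39684 + 142 = -39542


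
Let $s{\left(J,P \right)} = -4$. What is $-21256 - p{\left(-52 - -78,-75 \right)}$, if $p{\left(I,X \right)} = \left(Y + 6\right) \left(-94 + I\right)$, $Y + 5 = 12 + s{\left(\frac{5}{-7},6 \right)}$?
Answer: $-20644$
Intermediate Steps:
$Y = 3$ ($Y = -5 + \left(12 - 4\right) = -5 + 8 = 3$)
$p{\left(I,X \right)} = -846 + 9 I$ ($p{\left(I,X \right)} = \left(3 + 6\right) \left(-94 + I\right) = 9 \left(-94 + I\right) = -846 + 9 I$)
$-21256 - p{\left(-52 - -78,-75 \right)} = -21256 - \left(-846 + 9 \left(-52 - -78\right)\right) = -21256 - \left(-846 + 9 \left(-52 + 78\right)\right) = -21256 - \left(-846 + 9 \cdot 26\right) = -21256 - \left(-846 + 234\right) = -21256 - -612 = -21256 + 612 = -20644$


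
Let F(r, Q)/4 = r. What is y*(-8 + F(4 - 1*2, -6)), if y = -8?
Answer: 0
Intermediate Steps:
F(r, Q) = 4*r
y*(-8 + F(4 - 1*2, -6)) = -8*(-8 + 4*(4 - 1*2)) = -8*(-8 + 4*(4 - 2)) = -8*(-8 + 4*2) = -8*(-8 + 8) = -8*0 = 0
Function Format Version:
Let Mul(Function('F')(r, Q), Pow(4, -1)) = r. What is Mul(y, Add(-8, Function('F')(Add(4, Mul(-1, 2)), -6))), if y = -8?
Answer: 0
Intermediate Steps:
Function('F')(r, Q) = Mul(4, r)
Mul(y, Add(-8, Function('F')(Add(4, Mul(-1, 2)), -6))) = Mul(-8, Add(-8, Mul(4, Add(4, Mul(-1, 2))))) = Mul(-8, Add(-8, Mul(4, Add(4, -2)))) = Mul(-8, Add(-8, Mul(4, 2))) = Mul(-8, Add(-8, 8)) = Mul(-8, 0) = 0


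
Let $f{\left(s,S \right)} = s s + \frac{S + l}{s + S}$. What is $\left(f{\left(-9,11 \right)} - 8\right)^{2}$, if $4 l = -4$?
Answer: $6084$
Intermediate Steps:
$l = -1$ ($l = \frac{1}{4} \left(-4\right) = -1$)
$f{\left(s,S \right)} = s^{2} + \frac{-1 + S}{S + s}$ ($f{\left(s,S \right)} = s s + \frac{S - 1}{s + S} = s^{2} + \frac{-1 + S}{S + s}$)
$\left(f{\left(-9,11 \right)} - 8\right)^{2} = \left(\frac{-1 + 11 + \left(-9\right)^{3} + 11 \left(-9\right)^{2}}{11 - 9} - 8\right)^{2} = \left(\frac{-1 + 11 - 729 + 11 \cdot 81}{2} - 8\right)^{2} = \left(\frac{-1 + 11 - 729 + 891}{2} - 8\right)^{2} = \left(\frac{1}{2} \cdot 172 - 8\right)^{2} = \left(86 - 8\right)^{2} = 78^{2} = 6084$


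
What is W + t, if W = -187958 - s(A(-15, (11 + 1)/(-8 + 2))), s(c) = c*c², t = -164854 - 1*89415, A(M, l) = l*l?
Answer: -442291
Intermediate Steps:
A(M, l) = l²
t = -254269 (t = -164854 - 89415 = -254269)
s(c) = c³
W = -188022 (W = -187958 - (((11 + 1)/(-8 + 2))²)³ = -187958 - ((12/(-6))²)³ = -187958 - ((12*(-⅙))²)³ = -187958 - ((-2)²)³ = -187958 - 1*4³ = -187958 - 1*64 = -187958 - 64 = -188022)
W + t = -188022 - 254269 = -442291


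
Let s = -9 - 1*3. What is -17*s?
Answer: 204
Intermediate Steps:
s = -12 (s = -9 - 3 = -12)
-17*s = -17*(-12) = 204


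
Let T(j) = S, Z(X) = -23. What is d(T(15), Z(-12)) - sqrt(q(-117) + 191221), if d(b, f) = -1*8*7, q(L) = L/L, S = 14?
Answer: -56 - sqrt(191222) ≈ -493.29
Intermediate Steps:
q(L) = 1
T(j) = 14
d(b, f) = -56 (d(b, f) = -8*7 = -56)
d(T(15), Z(-12)) - sqrt(q(-117) + 191221) = -56 - sqrt(1 + 191221) = -56 - sqrt(191222)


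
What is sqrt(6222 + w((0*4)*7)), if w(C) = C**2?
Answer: sqrt(6222) ≈ 78.880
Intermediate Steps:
sqrt(6222 + w((0*4)*7)) = sqrt(6222 + ((0*4)*7)**2) = sqrt(6222 + (0*7)**2) = sqrt(6222 + 0**2) = sqrt(6222 + 0) = sqrt(6222)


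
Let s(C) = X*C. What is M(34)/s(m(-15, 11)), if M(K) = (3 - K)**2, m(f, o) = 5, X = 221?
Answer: 961/1105 ≈ 0.86968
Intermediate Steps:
s(C) = 221*C
M(34)/s(m(-15, 11)) = (-3 + 34)**2/((221*5)) = 31**2/1105 = 961*(1/1105) = 961/1105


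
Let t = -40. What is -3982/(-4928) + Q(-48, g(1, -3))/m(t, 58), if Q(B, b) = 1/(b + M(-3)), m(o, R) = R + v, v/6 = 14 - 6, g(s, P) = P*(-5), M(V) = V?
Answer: 28807/35616 ≈ 0.80882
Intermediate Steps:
g(s, P) = -5*P
v = 48 (v = 6*(14 - 6) = 6*8 = 48)
m(o, R) = 48 + R (m(o, R) = R + 48 = 48 + R)
Q(B, b) = 1/(-3 + b) (Q(B, b) = 1/(b - 3) = 1/(-3 + b))
-3982/(-4928) + Q(-48, g(1, -3))/m(t, 58) = -3982/(-4928) + 1/((-3 - 5*(-3))*(48 + 58)) = -3982*(-1/4928) + 1/((-3 + 15)*106) = 181/224 + (1/106)/12 = 181/224 + (1/12)*(1/106) = 181/224 + 1/1272 = 28807/35616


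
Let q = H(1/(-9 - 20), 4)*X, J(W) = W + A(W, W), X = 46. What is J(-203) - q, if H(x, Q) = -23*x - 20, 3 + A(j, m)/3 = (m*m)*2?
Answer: 7189840/29 ≈ 2.4793e+5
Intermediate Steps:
A(j, m) = -9 + 6*m**2 (A(j, m) = -9 + 3*((m*m)*2) = -9 + 3*(m**2*2) = -9 + 3*(2*m**2) = -9 + 6*m**2)
J(W) = -9 + W + 6*W**2 (J(W) = W + (-9 + 6*W**2) = -9 + W + 6*W**2)
H(x, Q) = -20 - 23*x
q = -25622/29 (q = (-20 - 23/(-9 - 20))*46 = (-20 - 23/(-29))*46 = (-20 - 23*(-1/29))*46 = (-20 + 23/29)*46 = -557/29*46 = -25622/29 ≈ -883.52)
J(-203) - q = (-9 - 203 + 6*(-203)**2) - 1*(-25622/29) = (-9 - 203 + 6*41209) + 25622/29 = (-9 - 203 + 247254) + 25622/29 = 247042 + 25622/29 = 7189840/29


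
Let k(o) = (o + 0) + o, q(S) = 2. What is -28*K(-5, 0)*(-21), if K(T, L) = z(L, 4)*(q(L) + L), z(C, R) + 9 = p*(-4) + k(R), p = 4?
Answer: -19992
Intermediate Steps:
k(o) = 2*o (k(o) = o + o = 2*o)
z(C, R) = -25 + 2*R (z(C, R) = -9 + (4*(-4) + 2*R) = -9 + (-16 + 2*R) = -25 + 2*R)
K(T, L) = -34 - 17*L (K(T, L) = (-25 + 2*4)*(2 + L) = (-25 + 8)*(2 + L) = -17*(2 + L) = -34 - 17*L)
-28*K(-5, 0)*(-21) = -28*(-34 - 17*0)*(-21) = -28*(-34 + 0)*(-21) = -28*(-34)*(-21) = 952*(-21) = -19992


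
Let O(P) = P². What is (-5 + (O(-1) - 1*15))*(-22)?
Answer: 418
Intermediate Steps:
(-5 + (O(-1) - 1*15))*(-22) = (-5 + ((-1)² - 1*15))*(-22) = (-5 + (1 - 15))*(-22) = (-5 - 14)*(-22) = -19*(-22) = 418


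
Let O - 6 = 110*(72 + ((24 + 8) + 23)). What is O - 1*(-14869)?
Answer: 28845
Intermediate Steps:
O = 13976 (O = 6 + 110*(72 + ((24 + 8) + 23)) = 6 + 110*(72 + (32 + 23)) = 6 + 110*(72 + 55) = 6 + 110*127 = 6 + 13970 = 13976)
O - 1*(-14869) = 13976 - 1*(-14869) = 13976 + 14869 = 28845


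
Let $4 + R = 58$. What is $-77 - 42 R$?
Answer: $-2345$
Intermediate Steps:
$R = 54$ ($R = -4 + 58 = 54$)
$-77 - 42 R = -77 - 2268 = -2345$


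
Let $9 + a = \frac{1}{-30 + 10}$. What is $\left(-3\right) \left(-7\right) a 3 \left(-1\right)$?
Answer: $\frac{11403}{20} \approx 570.15$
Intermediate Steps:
$a = - \frac{181}{20}$ ($a = -9 + \frac{1}{-30 + 10} = -9 + \frac{1}{-20} = -9 - \frac{1}{20} = - \frac{181}{20} \approx -9.05$)
$\left(-3\right) \left(-7\right) a 3 \left(-1\right) = \left(-3\right) \left(-7\right) \left(- \frac{181}{20}\right) 3 \left(-1\right) = 21 \left(- \frac{181}{20}\right) \left(-3\right) = \left(- \frac{3801}{20}\right) \left(-3\right) = \frac{11403}{20}$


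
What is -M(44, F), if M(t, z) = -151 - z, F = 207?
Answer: 358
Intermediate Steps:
-M(44, F) = -(-151 - 1*207) = -(-151 - 207) = -1*(-358) = 358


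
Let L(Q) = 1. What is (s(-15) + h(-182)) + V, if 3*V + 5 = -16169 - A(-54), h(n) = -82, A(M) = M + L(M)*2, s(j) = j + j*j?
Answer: -5246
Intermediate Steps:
s(j) = j + j²
A(M) = 2 + M (A(M) = M + 1*2 = M + 2 = 2 + M)
V = -5374 (V = -5/3 + (-16169 - (2 - 54))/3 = -5/3 + (-16169 - 1*(-52))/3 = -5/3 + (-16169 + 52)/3 = -5/3 + (⅓)*(-16117) = -5/3 - 16117/3 = -5374)
(s(-15) + h(-182)) + V = (-15*(1 - 15) - 82) - 5374 = (-15*(-14) - 82) - 5374 = (210 - 82) - 5374 = 128 - 5374 = -5246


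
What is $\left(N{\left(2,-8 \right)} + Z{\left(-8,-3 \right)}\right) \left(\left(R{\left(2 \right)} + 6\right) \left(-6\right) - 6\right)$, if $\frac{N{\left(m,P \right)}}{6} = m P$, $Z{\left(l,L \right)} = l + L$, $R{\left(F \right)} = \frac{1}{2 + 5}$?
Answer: $\frac{32100}{7} \approx 4585.7$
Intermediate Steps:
$R{\left(F \right)} = \frac{1}{7}$
$Z{\left(l,L \right)} = L + l$
$N{\left(m,P \right)} = 6 P m$ ($N{\left(m,P \right)} = 6 m P = 6 P m$)
$\left(N{\left(2,-8 \right)} + Z{\left(-8,-3 \right)}\right) \left(\left(R{\left(2 \right)} + 6\right) \left(-6\right) - 6\right) = \left(6 \left(-8\right) 2 - 11\right) \left(\left(\frac{1}{7} + 6\right) \left(-6\right) - 6\right) = \left(-96 - 11\right) \left(\frac{43}{7} \left(-6\right) - 6\right) = - 107 \left(- \frac{258}{7} - 6\right) = \left(-107\right) \left(- \frac{300}{7}\right) = \frac{32100}{7}$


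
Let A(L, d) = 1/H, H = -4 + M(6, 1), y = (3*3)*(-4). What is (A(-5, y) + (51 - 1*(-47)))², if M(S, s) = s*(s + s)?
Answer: 38025/4 ≈ 9506.3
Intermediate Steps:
M(S, s) = 2*s² (M(S, s) = s*(2*s) = 2*s²)
y = -36 (y = 9*(-4) = -36)
H = -2 (H = -4 + 2*1² = -4 + 2*1 = -4 + 2 = -2)
A(L, d) = -½ (A(L, d) = 1/(-2) = -½)
(A(-5, y) + (51 - 1*(-47)))² = (-½ + (51 - 1*(-47)))² = (-½ + (51 + 47))² = (-½ + 98)² = (195/2)² = 38025/4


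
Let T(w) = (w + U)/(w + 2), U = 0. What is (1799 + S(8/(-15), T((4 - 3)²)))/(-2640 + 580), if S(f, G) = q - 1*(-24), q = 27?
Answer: -185/206 ≈ -0.89806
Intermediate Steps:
T(w) = w/(2 + w) (T(w) = (w + 0)/(w + 2) = w/(2 + w))
S(f, G) = 51 (S(f, G) = 27 - 1*(-24) = 27 + 24 = 51)
(1799 + S(8/(-15), T((4 - 3)²)))/(-2640 + 580) = (1799 + 51)/(-2640 + 580) = 1850/(-2060) = 1850*(-1/2060) = -185/206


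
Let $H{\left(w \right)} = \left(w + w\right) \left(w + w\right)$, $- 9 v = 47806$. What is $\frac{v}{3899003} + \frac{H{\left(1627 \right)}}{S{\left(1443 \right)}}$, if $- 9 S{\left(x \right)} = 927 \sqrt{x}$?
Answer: $- \frac{47806}{35091027} - \frac{10588516 \sqrt{1443}}{148629} \approx -2706.2$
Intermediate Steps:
$v = - \frac{47806}{9}$ ($v = \left(- \frac{1}{9}\right) 47806 = - \frac{47806}{9} \approx -5311.8$)
$S{\left(x \right)} = - 103 \sqrt{x}$ ($S{\left(x \right)} = - \frac{927 \sqrt{x}}{9} = - 103 \sqrt{x}$)
$H{\left(w \right)} = 4 w^{2}$ ($H{\left(w \right)} = 2 w 2 w = 4 w^{2}$)
$\frac{v}{3899003} + \frac{H{\left(1627 \right)}}{S{\left(1443 \right)}} = - \frac{47806}{9 \cdot 3899003} + \frac{4 \cdot 1627^{2}}{\left(-103\right) \sqrt{1443}} = \left(- \frac{47806}{9}\right) \frac{1}{3899003} + 4 \cdot 2647129 \left(- \frac{\sqrt{1443}}{148629}\right) = - \frac{47806}{35091027} + 10588516 \left(- \frac{\sqrt{1443}}{148629}\right) = - \frac{47806}{35091027} - \frac{10588516 \sqrt{1443}}{148629}$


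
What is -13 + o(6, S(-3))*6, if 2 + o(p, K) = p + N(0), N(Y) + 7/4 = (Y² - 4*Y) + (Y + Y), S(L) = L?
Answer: ½ ≈ 0.50000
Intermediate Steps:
N(Y) = -7/4 + Y² - 2*Y (N(Y) = -7/4 + ((Y² - 4*Y) + (Y + Y)) = -7/4 + ((Y² - 4*Y) + 2*Y) = -7/4 + (Y² - 2*Y) = -7/4 + Y² - 2*Y)
o(p, K) = -15/4 + p (o(p, K) = -2 + (p + (-7/4 + 0² - 2*0)) = -2 + (p + (-7/4 + 0 + 0)) = -2 + (p - 7/4) = -2 + (-7/4 + p) = -15/4 + p)
-13 + o(6, S(-3))*6 = -13 + (-15/4 + 6)*6 = -13 + (9/4)*6 = -13 + 27/2 = ½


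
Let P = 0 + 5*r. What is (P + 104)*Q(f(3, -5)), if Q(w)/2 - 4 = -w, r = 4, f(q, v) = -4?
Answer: 1984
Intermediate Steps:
P = 20 (P = 0 + 5*4 = 0 + 20 = 20)
Q(w) = 8 - 2*w (Q(w) = 8 + 2*(-w) = 8 - 2*w)
(P + 104)*Q(f(3, -5)) = (20 + 104)*(8 - 2*(-4)) = 124*(8 + 8) = 124*16 = 1984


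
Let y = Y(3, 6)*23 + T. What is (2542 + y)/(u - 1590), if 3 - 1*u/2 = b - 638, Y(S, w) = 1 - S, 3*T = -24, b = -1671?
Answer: 1244/1517 ≈ 0.82004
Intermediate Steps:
T = -8 (T = (⅓)*(-24) = -8)
y = -54 (y = (1 - 1*3)*23 - 8 = (1 - 3)*23 - 8 = -2*23 - 8 = -46 - 8 = -54)
u = 4624 (u = 6 - 2*(-1671 - 638) = 6 - 2*(-2309) = 6 + 4618 = 4624)
(2542 + y)/(u - 1590) = (2542 - 54)/(4624 - 1590) = 2488/3034 = 2488*(1/3034) = 1244/1517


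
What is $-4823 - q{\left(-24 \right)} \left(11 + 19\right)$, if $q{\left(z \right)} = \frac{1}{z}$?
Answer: $- \frac{19287}{4} \approx -4821.8$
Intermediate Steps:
$-4823 - q{\left(-24 \right)} \left(11 + 19\right) = -4823 - \frac{11 + 19}{-24} = -4823 - \left(- \frac{1}{24}\right) 30 = -4823 - - \frac{5}{4} = -4823 + \frac{5}{4} = - \frac{19287}{4}$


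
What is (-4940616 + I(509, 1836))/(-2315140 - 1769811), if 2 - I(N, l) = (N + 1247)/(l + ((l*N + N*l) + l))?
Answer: 2313096662959/1912492359180 ≈ 1.2095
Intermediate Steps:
I(N, l) = 2 - (1247 + N)/(2*l + 2*N*l) (I(N, l) = 2 - (N + 1247)/(l + ((l*N + N*l) + l)) = 2 - (1247 + N)/(l + ((N*l + N*l) + l)) = 2 - (1247 + N)/(l + (2*N*l + l)) = 2 - (1247 + N)/(l + (l + 2*N*l)) = 2 - (1247 + N)/(2*l + 2*N*l))
(-4940616 + I(509, 1836))/(-2315140 - 1769811) = (-4940616 + (½)*(-1247 - 1*509 + 4*1836 + 4*509*1836)/(1836*(1 + 509)))/(-2315140 - 1769811) = (-4940616 + (½)*(1/1836)*(-1247 - 509 + 7344 + 3738096)/510)/(-4084951) = (-4940616 + (½)*(1/1836)*(1/510)*3743684)*(-1/4084951) = (-4940616 + 935921/468180)*(-1/4084951) = -2313096662959/468180*(-1/4084951) = 2313096662959/1912492359180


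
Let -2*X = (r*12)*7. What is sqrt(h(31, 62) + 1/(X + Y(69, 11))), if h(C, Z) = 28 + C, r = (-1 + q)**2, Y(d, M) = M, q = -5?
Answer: sqrt(132925558)/1501 ≈ 7.6811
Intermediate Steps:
r = 36 (r = (-1 - 5)**2 = (-6)**2 = 36)
X = -1512 (X = -36*12*7/2 = -216*7 = -1/2*3024 = -1512)
sqrt(h(31, 62) + 1/(X + Y(69, 11))) = sqrt((28 + 31) + 1/(-1512 + 11)) = sqrt(59 + 1/(-1501)) = sqrt(59 - 1/1501) = sqrt(88558/1501) = sqrt(132925558)/1501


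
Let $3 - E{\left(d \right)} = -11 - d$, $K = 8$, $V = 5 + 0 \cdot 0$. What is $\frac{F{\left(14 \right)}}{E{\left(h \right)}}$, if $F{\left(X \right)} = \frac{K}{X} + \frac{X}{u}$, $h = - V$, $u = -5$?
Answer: $- \frac{26}{105} \approx -0.24762$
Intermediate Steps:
$V = 5$ ($V = 5 + 0 = 5$)
$h = -5$ ($h = \left(-1\right) 5 = -5$)
$E{\left(d \right)} = 14 + d$ ($E{\left(d \right)} = 3 - \left(-11 - d\right) = 3 + \left(11 + d\right) = 14 + d$)
$F{\left(X \right)} = \frac{8}{X} - \frac{X}{5}$ ($F{\left(X \right)} = \frac{8}{X} + \frac{X}{-5} = \frac{8}{X} + X \left(- \frac{1}{5}\right) = \frac{8}{X} - \frac{X}{5}$)
$\frac{F{\left(14 \right)}}{E{\left(h \right)}} = \frac{\frac{8}{14} - \frac{14}{5}}{14 - 5} = \frac{8 \cdot \frac{1}{14} - \frac{14}{5}}{9} = \left(\frac{4}{7} - \frac{14}{5}\right) \frac{1}{9} = \left(- \frac{78}{35}\right) \frac{1}{9} = - \frac{26}{105}$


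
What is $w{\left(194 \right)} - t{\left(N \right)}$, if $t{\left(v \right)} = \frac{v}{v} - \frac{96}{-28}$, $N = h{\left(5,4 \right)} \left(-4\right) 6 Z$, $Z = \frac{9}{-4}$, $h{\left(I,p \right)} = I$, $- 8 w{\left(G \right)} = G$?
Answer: $- \frac{803}{28} \approx -28.679$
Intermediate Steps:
$w{\left(G \right)} = - \frac{G}{8}$
$Z = - \frac{9}{4}$ ($Z = 9 \left(- \frac{1}{4}\right) = - \frac{9}{4} \approx -2.25$)
$N = 270$ ($N = 5 \left(-4\right) 6 \left(- \frac{9}{4}\right) = \left(-20\right) 6 \left(- \frac{9}{4}\right) = \left(-120\right) \left(- \frac{9}{4}\right) = 270$)
$t{\left(v \right)} = \frac{31}{7}$ ($t{\left(v \right)} = 1 - - \frac{24}{7} = 1 + \frac{24}{7} = \frac{31}{7}$)
$w{\left(194 \right)} - t{\left(N \right)} = \left(- \frac{1}{8}\right) 194 - \frac{31}{7} = - \frac{97}{4} - \frac{31}{7} = - \frac{803}{28}$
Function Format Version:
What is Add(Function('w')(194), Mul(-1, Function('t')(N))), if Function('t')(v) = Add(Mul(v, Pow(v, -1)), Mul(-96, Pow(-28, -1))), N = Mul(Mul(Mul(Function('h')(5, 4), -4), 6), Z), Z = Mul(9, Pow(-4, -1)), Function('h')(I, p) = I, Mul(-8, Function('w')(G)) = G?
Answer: Rational(-803, 28) ≈ -28.679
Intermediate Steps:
Function('w')(G) = Mul(Rational(-1, 8), G)
Z = Rational(-9, 4) (Z = Mul(9, Rational(-1, 4)) = Rational(-9, 4) ≈ -2.2500)
N = 270 (N = Mul(Mul(Mul(5, -4), 6), Rational(-9, 4)) = Mul(Mul(-20, 6), Rational(-9, 4)) = Mul(-120, Rational(-9, 4)) = 270)
Function('t')(v) = Rational(31, 7) (Function('t')(v) = Add(1, Mul(-96, Rational(-1, 28))) = Add(1, Rational(24, 7)) = Rational(31, 7))
Add(Function('w')(194), Mul(-1, Function('t')(N))) = Add(Mul(Rational(-1, 8), 194), Mul(-1, Rational(31, 7))) = Add(Rational(-97, 4), Rational(-31, 7)) = Rational(-803, 28)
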